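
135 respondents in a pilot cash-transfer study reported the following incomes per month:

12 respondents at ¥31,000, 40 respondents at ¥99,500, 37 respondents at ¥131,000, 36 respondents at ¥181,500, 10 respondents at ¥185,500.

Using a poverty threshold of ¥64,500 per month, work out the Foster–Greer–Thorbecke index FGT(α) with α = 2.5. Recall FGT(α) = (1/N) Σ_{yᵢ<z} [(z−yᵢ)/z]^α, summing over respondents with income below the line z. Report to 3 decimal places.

0.017

Poor units: 12×¥31,000 (q = 12 of N = 135).
Normalized shortfalls: (64500−31000)/64500 = 0.5194 (×12).
Raised to α = 2.5: 0.19441 (×12).
Sum = 2.332888; FGT(2.5) = 2.332888 / 135 = 0.017.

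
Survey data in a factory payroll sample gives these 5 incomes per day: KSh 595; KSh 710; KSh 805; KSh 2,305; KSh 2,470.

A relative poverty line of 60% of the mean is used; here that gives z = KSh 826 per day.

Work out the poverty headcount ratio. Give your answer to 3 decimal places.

3 of the 5 families have income below KSh 826.
H = 3/5 = 0.600.

0.600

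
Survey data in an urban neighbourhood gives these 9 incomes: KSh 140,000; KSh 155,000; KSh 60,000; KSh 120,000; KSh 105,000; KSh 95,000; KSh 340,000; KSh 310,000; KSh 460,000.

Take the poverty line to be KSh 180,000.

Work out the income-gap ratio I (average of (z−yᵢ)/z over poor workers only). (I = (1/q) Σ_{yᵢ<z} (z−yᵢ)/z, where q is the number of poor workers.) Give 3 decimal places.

0.375

Below the line: KSh 60,000, KSh 95,000, KSh 105,000, KSh 120,000, KSh 140,000, KSh 155,000 (q = 6 of N = 9).
Relative gaps: 0.6667, 0.4722, 0.4167, 0.3333, 0.2222, 0.1389; sum = 2.250000.
The income-gap ratio divides by q (the poor only): 2.250000 / 6 = 0.375.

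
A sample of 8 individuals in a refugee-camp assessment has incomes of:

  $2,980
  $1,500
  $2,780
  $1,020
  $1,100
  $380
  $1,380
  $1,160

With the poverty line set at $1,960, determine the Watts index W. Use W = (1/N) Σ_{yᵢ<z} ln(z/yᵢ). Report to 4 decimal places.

Poor units: $380, $1,020, $1,100, $1,160, $1,380, $1,500 (q = 6 of N = 8).
ln(z/y) terms: ln(1960/380) = 1.6405; ln(1960/1020) = 0.6531; ln(1960/1100) = 0.5776; ln(1960/1160) = 0.5245; ln(1960/1380) = 0.3509; ln(1960/1500) = 0.2675.
W = 4.014169 / 8 = 0.5018.

0.5018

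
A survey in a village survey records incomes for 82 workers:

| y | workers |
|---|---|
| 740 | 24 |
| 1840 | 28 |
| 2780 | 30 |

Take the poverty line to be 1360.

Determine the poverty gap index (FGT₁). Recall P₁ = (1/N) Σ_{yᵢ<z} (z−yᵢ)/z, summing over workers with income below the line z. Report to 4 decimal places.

Below z: 24×740 (q = 24 of N = 82).
Gap ratios (z−y)/z: (1360−740)/1360 = 0.4559 (×24).
Sum of shortfalls = 10.941176; P₁ averages over all N: 10.941176 / 82 = 0.1334.

0.1334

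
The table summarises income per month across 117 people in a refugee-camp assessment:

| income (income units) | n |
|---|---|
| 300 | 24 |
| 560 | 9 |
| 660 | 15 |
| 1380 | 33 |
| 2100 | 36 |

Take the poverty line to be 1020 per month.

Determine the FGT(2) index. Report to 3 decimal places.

Below the line: 24×300, 9×560, 15×660 (q = 48 of N = 117).
Normalized shortfalls: (1020−300)/1020 = 0.7059 (×24); (1020−560)/1020 = 0.4510 (×9); (1020−660)/1020 = 0.3529 (×15).
Squared: 0.4983 (×24); 0.2034 (×9); 0.1246 (×15).
Sum = 15.657439; P₂ = 15.657439 / 117 = 0.134.

0.134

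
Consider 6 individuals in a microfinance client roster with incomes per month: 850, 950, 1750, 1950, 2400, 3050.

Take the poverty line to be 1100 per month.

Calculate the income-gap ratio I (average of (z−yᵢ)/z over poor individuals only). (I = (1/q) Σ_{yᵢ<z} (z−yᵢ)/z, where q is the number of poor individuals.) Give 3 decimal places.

0.182

Poor units: 850, 950 (q = 2 of N = 6).
Shortfall ratios (z−y)/z: 0.2273, 0.1364; sum = 0.363636.
I averages over the q = 2 poor units only: 0.363636 / 2 = 0.182.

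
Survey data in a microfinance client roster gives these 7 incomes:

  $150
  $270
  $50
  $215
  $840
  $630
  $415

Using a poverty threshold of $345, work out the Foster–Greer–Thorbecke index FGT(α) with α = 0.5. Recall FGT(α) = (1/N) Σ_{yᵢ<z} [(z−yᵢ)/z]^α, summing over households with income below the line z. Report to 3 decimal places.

0.394

Poor units: $50, $150, $215, $270 (q = 4 of N = 7).
Relative gaps: (345−50)/345 = 0.8551; (345−150)/345 = 0.5652; (345−215)/345 = 0.3768; (345−270)/345 = 0.2174.
Raised to α = 0.5: 0.92470; 0.75181; 0.61385; 0.46625.
Sum = 2.756613; FGT(0.5) = 2.756613 / 7 = 0.394.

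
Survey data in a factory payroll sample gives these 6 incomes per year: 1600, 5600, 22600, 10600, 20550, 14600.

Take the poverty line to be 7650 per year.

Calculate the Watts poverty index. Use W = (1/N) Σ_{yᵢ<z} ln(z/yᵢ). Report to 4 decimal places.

0.3128

Below the line: 1600, 5600 (q = 2 of N = 6).
Log gaps: ln(7650/1600) = 1.5647; ln(7650/5600) = 0.3119.
W = 1.876641 / 6 = 0.3128.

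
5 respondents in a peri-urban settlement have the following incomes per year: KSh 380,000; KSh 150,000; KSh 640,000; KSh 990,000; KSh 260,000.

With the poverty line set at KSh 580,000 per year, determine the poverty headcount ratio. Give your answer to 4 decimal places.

0.6000

3 of the 5 respondents have income below KSh 580,000.
H = 3/5 = 0.6000.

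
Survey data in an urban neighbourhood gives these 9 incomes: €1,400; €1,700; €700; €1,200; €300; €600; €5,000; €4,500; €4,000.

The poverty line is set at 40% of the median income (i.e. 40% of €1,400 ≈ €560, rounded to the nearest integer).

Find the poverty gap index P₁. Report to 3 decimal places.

Poor units: €300 (q = 1 of N = 9).
Normalized shortfalls: (560−300)/560 = 0.4643.
Σ = 0.464286. Dividing by the full population N = 9 gives P₁ = 0.052.

0.052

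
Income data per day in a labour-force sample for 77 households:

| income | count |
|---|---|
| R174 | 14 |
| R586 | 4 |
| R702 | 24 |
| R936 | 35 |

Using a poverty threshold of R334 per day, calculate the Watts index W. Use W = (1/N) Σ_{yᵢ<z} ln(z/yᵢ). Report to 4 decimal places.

0.1186

Below the line: 14×R174 (q = 14 of N = 77).
Log shortfalls: ln(334/174) = 0.6521 (×14).
W = 9.129200 / 77 = 0.1186.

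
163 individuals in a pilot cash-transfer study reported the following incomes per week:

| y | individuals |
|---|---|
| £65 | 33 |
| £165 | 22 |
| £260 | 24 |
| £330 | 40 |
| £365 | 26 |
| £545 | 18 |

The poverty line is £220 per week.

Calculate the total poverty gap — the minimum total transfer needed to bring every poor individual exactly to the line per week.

Below the line: 33×£65, 22×£165 (q = 55 of N = 163).
Individual gaps: 33×(220−65) = 5115; 22×(220−165) = 1210.
Aggregate gap = £6,325.

£6,325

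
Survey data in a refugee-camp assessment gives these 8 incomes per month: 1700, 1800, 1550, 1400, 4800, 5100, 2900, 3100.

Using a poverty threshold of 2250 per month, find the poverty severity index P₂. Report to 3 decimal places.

Incomes under z: 1400, 1550, 1700, 1800 (q = 4 of N = 8).
Normalized shortfalls: (2250−1400)/2250 = 0.3778; (2250−1550)/2250 = 0.3111; (2250−1700)/2250 = 0.2444; (2250−1800)/2250 = 0.2000.
Squared: 0.1427; 0.0968; 0.0598; 0.0400.
Sum = 0.339259; P₂ = 0.339259 / 8 = 0.042.

0.042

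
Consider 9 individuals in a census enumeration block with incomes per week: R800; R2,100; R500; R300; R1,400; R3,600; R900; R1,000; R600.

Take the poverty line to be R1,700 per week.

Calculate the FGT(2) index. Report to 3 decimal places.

0.255

Poor units: R300, R500, R600, R800, R900, R1,000, R1,400 (q = 7 of N = 9).
Normalized shortfalls: (1700−300)/1700 = 0.8235; (1700−500)/1700 = 0.7059; (1700−600)/1700 = 0.6471; (1700−800)/1700 = 0.5294; (1700−900)/1700 = 0.4706; (1700−1000)/1700 = 0.4118; (1700−1400)/1700 = 0.1765.
Squared: 0.6782; 0.4983; 0.4187; 0.2803; 0.2215; 0.1696; 0.0311.
Sum = 2.297578; P₂ = 2.297578 / 9 = 0.255.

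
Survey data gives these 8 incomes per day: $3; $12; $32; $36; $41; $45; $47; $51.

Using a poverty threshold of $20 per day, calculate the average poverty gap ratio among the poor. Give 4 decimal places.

Below z: $3, $12 (q = 2 of N = 8).
Shortfall ratios (z−y)/z: 0.8500, 0.4000; sum = 1.250000.
The income-gap ratio divides by q (the poor only): 1.250000 / 2 = 0.6250.

0.6250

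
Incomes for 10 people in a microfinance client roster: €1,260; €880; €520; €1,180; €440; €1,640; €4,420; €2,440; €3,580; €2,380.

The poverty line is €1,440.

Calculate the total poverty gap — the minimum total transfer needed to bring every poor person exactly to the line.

Below the line: €440, €520, €880, €1,180, €1,260 (q = 5 of N = 10).
Individual gaps: 1440−440 = 1000; 1440−520 = 920; 1440−880 = 560; 1440−1180 = 260; 1440−1260 = 180.
Aggregate gap = €2,920.

€2,920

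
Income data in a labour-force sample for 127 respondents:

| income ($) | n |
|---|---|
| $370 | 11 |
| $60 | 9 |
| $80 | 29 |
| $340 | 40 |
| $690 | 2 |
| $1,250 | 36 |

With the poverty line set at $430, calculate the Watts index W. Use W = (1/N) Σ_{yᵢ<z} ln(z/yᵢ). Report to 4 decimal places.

0.6106

Below the line: 9×$60, 29×$80, 40×$340, 11×$370 (q = 89 of N = 127).
Log shortfalls: ln(430/60) = 1.9694 (×9); ln(430/80) = 1.6818 (×29); ln(430/340) = 0.2348 (×40); ln(430/370) = 0.1503 (×11).
W = 77.542652 / 127 = 0.6106.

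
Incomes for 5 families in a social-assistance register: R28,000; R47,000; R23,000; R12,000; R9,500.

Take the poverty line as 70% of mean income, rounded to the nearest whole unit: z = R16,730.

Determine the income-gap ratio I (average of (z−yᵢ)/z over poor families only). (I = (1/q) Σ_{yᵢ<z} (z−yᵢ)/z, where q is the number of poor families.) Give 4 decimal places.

0.3574

Poor units: R9,500, R12,000 (q = 2 of N = 5).
Shortfall ratios (z−y)/z: 0.4322, 0.2827; sum = 0.714883.
I averages over the q = 2 poor units only: 0.714883 / 2 = 0.3574.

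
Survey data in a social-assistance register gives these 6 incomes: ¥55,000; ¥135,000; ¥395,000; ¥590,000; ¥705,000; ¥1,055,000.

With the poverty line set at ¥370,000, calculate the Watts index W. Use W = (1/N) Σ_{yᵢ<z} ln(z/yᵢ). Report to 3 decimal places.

Poor units: ¥55,000, ¥135,000 (q = 2 of N = 6).
Log gaps: ln(370000/55000) = 1.9062; ln(370000/135000) = 1.0082.
W = 2.914398 / 6 = 0.486.

0.486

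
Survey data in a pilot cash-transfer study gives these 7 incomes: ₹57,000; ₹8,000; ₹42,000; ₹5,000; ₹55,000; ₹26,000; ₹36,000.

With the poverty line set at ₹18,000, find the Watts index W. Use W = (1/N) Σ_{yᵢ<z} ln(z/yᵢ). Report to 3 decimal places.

0.299

Incomes under z: ₹5,000, ₹8,000 (q = 2 of N = 7).
ln(z/y) terms: ln(18000/5000) = 1.2809; ln(18000/8000) = 0.8109.
W = 2.091864 / 7 = 0.299.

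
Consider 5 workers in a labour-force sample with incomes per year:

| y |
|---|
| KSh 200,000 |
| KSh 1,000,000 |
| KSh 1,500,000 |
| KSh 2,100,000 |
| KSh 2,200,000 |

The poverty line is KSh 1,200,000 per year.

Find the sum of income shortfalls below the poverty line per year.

KSh 1,200,000

Poor units: KSh 200,000, KSh 1,000,000 (q = 2 of N = 5).
Individual gaps: 1200000−200000 = 1000000; 1200000−1000000 = 200000.
Aggregate gap = KSh 1,200,000.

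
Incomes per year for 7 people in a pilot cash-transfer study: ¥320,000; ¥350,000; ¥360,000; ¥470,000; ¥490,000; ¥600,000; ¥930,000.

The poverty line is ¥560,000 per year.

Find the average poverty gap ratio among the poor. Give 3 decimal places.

Below z: ¥320,000, ¥350,000, ¥360,000, ¥470,000, ¥490,000 (q = 5 of N = 7).
Relative gaps: 0.4286, 0.3750, 0.3571, 0.1607, 0.1250; sum = 1.446429.
The income-gap ratio divides by q (the poor only): 1.446429 / 5 = 0.289.

0.289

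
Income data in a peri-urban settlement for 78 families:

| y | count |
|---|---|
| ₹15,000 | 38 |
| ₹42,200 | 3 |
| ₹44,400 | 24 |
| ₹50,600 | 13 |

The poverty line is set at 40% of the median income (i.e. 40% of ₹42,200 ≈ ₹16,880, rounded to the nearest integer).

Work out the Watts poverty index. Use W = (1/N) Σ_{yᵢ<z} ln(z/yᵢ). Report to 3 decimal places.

0.058

Below the line: 38×₹15,000 (q = 38 of N = 78).
Log shortfalls: ln(16880/15000) = 0.1181 (×38).
W = 4.487013 / 78 = 0.058.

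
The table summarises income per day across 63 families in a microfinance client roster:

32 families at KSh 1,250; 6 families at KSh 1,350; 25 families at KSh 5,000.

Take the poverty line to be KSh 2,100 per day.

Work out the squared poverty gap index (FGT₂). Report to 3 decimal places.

Incomes under z: 32×KSh 1,250, 6×KSh 1,350 (q = 38 of N = 63).
Relative gaps: (2100−1250)/2100 = 0.4048 (×32); (2100−1350)/2100 = 0.3571 (×6).
Squared: 0.1638 (×32); 0.1276 (×6).
Sum = 6.007937; P₂ = 6.007937 / 63 = 0.095.

0.095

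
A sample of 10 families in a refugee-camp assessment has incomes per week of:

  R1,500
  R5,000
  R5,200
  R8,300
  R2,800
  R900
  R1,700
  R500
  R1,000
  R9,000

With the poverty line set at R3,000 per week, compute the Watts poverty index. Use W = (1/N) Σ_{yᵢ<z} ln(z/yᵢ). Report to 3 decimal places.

0.542

Below the line: R500, R900, R1,000, R1,500, R1,700, R2,800 (q = 6 of N = 10).
ln(z/y) terms: ln(3000/500) = 1.7918; ln(3000/900) = 1.2040; ln(3000/1000) = 1.0986; ln(3000/1500) = 0.6931; ln(3000/1700) = 0.5680; ln(3000/2800) = 0.0690.
W = 5.424469 / 10 = 0.542.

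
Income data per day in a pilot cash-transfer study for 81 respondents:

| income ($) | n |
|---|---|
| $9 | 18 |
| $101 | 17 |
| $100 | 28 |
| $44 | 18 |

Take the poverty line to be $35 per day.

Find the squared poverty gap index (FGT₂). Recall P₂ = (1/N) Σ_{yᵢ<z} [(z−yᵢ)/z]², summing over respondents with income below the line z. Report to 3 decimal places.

0.123

Below z: 18×$9 (q = 18 of N = 81).
Gap ratios (z−y)/z: (35−9)/35 = 0.7429 (×18).
Squared: 0.5518 (×18).
Sum = 9.933061; P₂ = 9.933061 / 81 = 0.123.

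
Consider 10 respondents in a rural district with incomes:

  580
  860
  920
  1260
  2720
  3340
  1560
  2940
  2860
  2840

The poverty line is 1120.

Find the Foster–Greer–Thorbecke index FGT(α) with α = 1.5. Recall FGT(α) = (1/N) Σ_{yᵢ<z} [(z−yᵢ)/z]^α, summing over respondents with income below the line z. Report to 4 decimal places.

0.0522

Poor units: 580, 860, 920 (q = 3 of N = 10).
Normalized shortfalls: (1120−580)/1120 = 0.4821; (1120−860)/1120 = 0.2321; (1120−920)/1120 = 0.1786.
Raised to α = 1.5: 0.33478; 0.11185; 0.07546.
Sum = 0.522093; FGT(1.5) = 0.522093 / 10 = 0.0522.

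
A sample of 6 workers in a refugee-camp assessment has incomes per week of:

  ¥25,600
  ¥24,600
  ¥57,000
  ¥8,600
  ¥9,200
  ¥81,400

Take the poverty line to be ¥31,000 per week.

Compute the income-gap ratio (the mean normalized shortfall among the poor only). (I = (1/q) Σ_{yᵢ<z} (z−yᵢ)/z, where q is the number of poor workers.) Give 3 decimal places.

0.452

Below the line: ¥8,600, ¥9,200, ¥24,600, ¥25,600 (q = 4 of N = 6).
Relative gaps: 0.7226, 0.7032, 0.2065, 0.1742; sum = 1.806452.
I averages over the q = 4 poor units only: 1.806452 / 4 = 0.452.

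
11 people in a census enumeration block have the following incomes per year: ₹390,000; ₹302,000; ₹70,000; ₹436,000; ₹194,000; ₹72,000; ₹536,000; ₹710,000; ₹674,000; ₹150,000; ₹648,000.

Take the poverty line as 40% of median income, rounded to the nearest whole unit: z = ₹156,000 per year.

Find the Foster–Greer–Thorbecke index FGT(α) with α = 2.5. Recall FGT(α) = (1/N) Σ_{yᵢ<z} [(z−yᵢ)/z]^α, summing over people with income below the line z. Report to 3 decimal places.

Below the line: ₹70,000, ₹72,000, ₹150,000 (q = 3 of N = 11).
Shortfall ratios: (156000−70000)/156000 = 0.5513; (156000−72000)/156000 = 0.5385; (156000−150000)/156000 = 0.0385.
Raised to α = 2.5: 0.22565; 0.21276; 0.00029.
Sum = 0.438698; FGT(2.5) = 0.438698 / 11 = 0.040.

0.040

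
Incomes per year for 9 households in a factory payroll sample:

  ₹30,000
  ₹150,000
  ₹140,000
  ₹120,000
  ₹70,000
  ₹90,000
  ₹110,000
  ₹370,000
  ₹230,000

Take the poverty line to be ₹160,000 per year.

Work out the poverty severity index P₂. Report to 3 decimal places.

0.150

Incomes under z: ₹30,000, ₹70,000, ₹90,000, ₹110,000, ₹120,000, ₹140,000, ₹150,000 (q = 7 of N = 9).
Relative gaps: (160000−30000)/160000 = 0.8125; (160000−70000)/160000 = 0.5625; (160000−90000)/160000 = 0.4375; (160000−110000)/160000 = 0.3125; (160000−120000)/160000 = 0.2500; (160000−140000)/160000 = 0.1250; (160000−150000)/160000 = 0.0625.
Squared: 0.6602; 0.3164; 0.1914; 0.0977; 0.0625; 0.0156; 0.0039.
Sum = 1.347656; P₂ = 1.347656 / 9 = 0.150.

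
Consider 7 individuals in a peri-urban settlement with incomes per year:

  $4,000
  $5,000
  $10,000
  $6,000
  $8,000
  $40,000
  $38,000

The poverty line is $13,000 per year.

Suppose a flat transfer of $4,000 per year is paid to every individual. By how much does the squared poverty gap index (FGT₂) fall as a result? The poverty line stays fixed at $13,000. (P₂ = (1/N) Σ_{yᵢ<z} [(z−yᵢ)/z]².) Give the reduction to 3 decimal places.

Before: below the line — $4,000, $5,000, $6,000, $8,000, $10,000; squared poverty gap index (FGT₂) = 0.19273.
After the $4,000 transfer: below the line — $8,000, $9,000, $10,000, $12,000; squared poverty gap index (FGT₂) = 0.04311.
Reduction = 0.19273 − 0.04311 = 0.150.

0.150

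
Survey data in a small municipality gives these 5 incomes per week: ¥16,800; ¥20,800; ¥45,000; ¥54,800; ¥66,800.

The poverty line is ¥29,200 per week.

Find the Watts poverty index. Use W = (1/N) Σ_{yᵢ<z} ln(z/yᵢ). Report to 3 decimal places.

0.178

Below the line: ¥16,800, ¥20,800 (q = 2 of N = 5).
Log shortfalls: ln(29200/16800) = 0.5528; ln(29200/20800) = 0.3392.
W = 0.892006 / 5 = 0.178.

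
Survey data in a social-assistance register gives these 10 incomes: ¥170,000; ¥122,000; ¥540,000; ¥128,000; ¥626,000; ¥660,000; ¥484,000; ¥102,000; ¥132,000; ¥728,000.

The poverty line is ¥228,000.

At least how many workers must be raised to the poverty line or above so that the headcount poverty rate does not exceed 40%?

1

Currently q = 5 of N = 10 are below the line (H = 0.500).
A headcount ratio of at most 40% allows at most ⌊0.40 × 10⌋ = 4 poor workers.
So at least 5 − 4 = 1 must be lifted.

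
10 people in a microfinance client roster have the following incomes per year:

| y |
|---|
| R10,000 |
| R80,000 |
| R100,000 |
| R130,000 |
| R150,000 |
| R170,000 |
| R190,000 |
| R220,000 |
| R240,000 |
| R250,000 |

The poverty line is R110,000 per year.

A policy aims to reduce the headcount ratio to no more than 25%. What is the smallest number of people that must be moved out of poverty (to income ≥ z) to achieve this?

1

Currently q = 3 of N = 10 are below the line (H = 0.300).
A headcount ratio of at most 25% allows at most ⌊0.25 × 10⌋ = 2 poor people.
So at least 3 − 2 = 1 must be lifted.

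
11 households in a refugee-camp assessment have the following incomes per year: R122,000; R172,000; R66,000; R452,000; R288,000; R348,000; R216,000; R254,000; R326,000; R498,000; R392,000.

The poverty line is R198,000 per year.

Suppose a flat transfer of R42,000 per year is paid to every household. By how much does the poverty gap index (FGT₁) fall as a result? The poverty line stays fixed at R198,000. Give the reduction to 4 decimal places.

0.0505

Before: below the line — R66,000, R122,000, R172,000; poverty gap index (FGT₁) = 0.107438.
After the R42,000 transfer: below the line — R108,000, R164,000; poverty gap index (FGT₁) = 0.056933.
Reduction = 0.107438 − 0.056933 = 0.0505.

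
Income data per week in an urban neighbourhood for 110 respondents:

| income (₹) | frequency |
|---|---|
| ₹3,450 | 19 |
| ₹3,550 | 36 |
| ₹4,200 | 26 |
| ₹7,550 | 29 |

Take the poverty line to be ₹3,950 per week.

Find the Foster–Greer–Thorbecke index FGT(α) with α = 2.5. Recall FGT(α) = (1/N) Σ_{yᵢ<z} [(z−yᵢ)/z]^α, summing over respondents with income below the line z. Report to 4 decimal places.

Incomes under z: 19×₹3,450, 36×₹3,550 (q = 55 of N = 110).
Relative gaps: (3950−3450)/3950 = 0.1266 (×19); (3950−3550)/3950 = 0.1013 (×36).
Raised to α = 2.5: 0.00570 (×19); 0.00326 (×36).
Sum = 0.225793; FGT(2.5) = 0.225793 / 110 = 0.0021.

0.0021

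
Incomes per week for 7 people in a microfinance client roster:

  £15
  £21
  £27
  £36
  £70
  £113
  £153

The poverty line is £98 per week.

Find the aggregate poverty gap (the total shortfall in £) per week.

£321

Below the line: £15, £21, £27, £36, £70 (q = 5 of N = 7).
Individual gaps: 98−15 = 83; 98−21 = 77; 98−27 = 71; 98−36 = 62; 98−70 = 28.
Aggregate gap = £321.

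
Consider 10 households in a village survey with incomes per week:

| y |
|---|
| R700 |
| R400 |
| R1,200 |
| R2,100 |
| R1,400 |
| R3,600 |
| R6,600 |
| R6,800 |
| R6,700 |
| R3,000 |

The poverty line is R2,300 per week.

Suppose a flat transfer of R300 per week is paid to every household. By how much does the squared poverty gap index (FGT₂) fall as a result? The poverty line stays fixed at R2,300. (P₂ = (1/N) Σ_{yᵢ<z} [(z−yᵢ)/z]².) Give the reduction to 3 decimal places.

Before: below the line — R400, R700, R1,200, R1,400, R2,100; squared poverty gap index (FGT₂) = 0.15558.
After the R300 transfer: below the line — R700, R1,000, R1,500, R1,700; squared poverty gap index (FGT₂) = 0.09924.
Reduction = 0.15558 − 0.09924 = 0.056.

0.056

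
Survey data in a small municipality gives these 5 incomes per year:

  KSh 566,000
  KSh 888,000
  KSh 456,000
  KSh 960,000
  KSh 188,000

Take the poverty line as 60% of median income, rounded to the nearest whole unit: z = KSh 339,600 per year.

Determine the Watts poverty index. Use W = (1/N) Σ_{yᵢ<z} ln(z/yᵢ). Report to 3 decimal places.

Incomes under z: KSh 188,000 (q = 1 of N = 5).
ln(z/y) terms: ln(339600/188000) = 0.5913.
W = 0.591326 / 5 = 0.118.

0.118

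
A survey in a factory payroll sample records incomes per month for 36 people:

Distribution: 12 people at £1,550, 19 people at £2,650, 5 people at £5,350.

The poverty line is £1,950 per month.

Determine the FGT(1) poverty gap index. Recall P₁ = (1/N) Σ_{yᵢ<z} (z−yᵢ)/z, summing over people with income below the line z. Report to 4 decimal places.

0.0684

Below the line: 12×£1,550 (q = 12 of N = 36).
Shortfall ratios: (1950−1550)/1950 = 0.2051 (×12).
Σ = 2.461538. Dividing by the full population N = 36 gives P₁ = 0.0684.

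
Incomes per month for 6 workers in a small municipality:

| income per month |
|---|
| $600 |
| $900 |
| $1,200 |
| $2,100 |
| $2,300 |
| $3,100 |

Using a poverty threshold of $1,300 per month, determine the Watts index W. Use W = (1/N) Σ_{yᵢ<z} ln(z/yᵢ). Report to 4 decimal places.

0.2035

Below the line: $600, $900, $1,200 (q = 3 of N = 6).
Log gaps: ln(1300/600) = 0.7732; ln(1300/900) = 0.3677; ln(1300/1200) = 0.0800.
W = 1.220957 / 6 = 0.2035.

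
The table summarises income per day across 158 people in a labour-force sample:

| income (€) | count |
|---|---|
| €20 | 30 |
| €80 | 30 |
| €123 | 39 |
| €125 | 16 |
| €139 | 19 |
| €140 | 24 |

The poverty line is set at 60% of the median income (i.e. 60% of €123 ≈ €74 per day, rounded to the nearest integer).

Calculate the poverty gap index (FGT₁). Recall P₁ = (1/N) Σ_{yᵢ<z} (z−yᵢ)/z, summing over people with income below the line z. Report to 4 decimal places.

Poor units: 30×€20 (q = 30 of N = 158).
Shortfall ratios: (74−20)/74 = 0.7297 (×30).
Σ = 21.891892. Dividing by the full population N = 158 gives P₁ = 0.1386.

0.1386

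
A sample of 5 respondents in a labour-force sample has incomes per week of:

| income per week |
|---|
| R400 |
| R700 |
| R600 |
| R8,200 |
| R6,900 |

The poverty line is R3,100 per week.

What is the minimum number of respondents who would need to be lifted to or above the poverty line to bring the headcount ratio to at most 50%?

1

3 of the 5 respondents are poor, so H = 3/5 = 0.600.
A headcount ratio of at most 50% allows at most ⌊0.50 × 5⌋ = 2 poor respondents.
So at least 3 − 2 = 1 must be lifted.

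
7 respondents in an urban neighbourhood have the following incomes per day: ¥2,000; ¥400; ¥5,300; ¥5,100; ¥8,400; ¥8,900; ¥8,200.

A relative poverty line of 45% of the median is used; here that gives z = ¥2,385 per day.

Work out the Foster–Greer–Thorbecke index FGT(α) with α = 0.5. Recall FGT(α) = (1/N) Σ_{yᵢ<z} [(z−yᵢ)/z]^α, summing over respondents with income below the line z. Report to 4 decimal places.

0.1877

Below z: ¥400, ¥2,000 (q = 2 of N = 7).
Shortfall ratios: (2385−400)/2385 = 0.8323; (2385−2000)/2385 = 0.1614.
Raised to α = 0.5: 0.91230; 0.40178.
Sum = 1.314075; FGT(0.5) = 1.314075 / 7 = 0.1877.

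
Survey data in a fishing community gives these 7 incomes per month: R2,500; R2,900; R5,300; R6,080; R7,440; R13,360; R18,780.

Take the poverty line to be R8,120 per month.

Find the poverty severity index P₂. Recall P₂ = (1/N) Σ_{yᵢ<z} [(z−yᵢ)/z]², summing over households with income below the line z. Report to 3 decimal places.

Poor units: R2,500, R2,900, R5,300, R6,080, R7,440 (q = 5 of N = 7).
Shortfall ratios: (8120−2500)/8120 = 0.6921; (8120−2900)/8120 = 0.6429; (8120−5300)/8120 = 0.3473; (8120−6080)/8120 = 0.2512; (8120−7440)/8120 = 0.0837.
Squared: 0.4790; 0.4133; 0.1206; 0.0631; 0.0070.
Sum = 1.083034; P₂ = 1.083034 / 7 = 0.155.

0.155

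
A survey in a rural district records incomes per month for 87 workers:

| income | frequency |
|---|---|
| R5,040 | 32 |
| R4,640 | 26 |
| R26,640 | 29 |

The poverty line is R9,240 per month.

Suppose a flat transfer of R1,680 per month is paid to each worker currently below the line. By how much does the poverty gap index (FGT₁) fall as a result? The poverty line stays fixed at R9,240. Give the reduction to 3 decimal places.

0.121

Before: below the line — 26×R4,640, 32×R5,040; poverty gap index (FGT₁) = 0.31597.
After the R1,680 transfer: below the line — 26×R6,320, 32×R6,720; poverty gap index (FGT₁) = 0.19476.
Reduction = 0.31597 − 0.19476 = 0.121.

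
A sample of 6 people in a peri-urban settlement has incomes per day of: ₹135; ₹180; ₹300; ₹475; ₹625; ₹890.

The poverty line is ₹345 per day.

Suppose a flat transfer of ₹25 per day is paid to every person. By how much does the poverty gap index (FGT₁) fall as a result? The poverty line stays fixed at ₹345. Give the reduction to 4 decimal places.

0.0362

Before: below the line — ₹135, ₹180, ₹300; poverty gap index (FGT₁) = 0.202899.
After the ₹25 transfer: below the line — ₹160, ₹205, ₹325; poverty gap index (FGT₁) = 0.166667.
Reduction = 0.202899 − 0.166667 = 0.0362.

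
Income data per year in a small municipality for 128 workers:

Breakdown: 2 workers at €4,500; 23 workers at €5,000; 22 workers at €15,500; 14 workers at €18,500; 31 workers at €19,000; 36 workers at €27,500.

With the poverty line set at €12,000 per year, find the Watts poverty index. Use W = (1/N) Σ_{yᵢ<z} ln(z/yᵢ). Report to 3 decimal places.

Below the line: 2×€4,500, 23×€5,000 (q = 25 of N = 128).
ln(z/y) terms: ln(12000/4500) = 0.9808 (×2); ln(12000/5000) = 0.8755 (×23).
W = 22.097439 / 128 = 0.173.

0.173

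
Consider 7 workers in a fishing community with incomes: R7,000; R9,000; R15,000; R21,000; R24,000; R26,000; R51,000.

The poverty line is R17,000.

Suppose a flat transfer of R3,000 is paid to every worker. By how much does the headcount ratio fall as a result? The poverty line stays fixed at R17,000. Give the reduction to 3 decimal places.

0.143

Before: below the line — R7,000, R9,000, R15,000; headcount ratio = 0.42857.
After the R3,000 transfer: below the line — R10,000, R12,000; headcount ratio = 0.28571.
Reduction = 0.42857 − 0.28571 = 0.143.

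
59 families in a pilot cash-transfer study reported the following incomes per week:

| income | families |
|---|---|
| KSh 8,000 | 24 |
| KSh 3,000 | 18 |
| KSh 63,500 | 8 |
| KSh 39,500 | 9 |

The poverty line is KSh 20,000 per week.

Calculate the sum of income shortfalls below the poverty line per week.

Below the line: 18×KSh 3,000, 24×KSh 8,000 (q = 42 of N = 59).
Individual gaps: 18×(20000−3000) = 306000; 24×(20000−8000) = 288000.
Aggregate gap = KSh 594,000.

KSh 594,000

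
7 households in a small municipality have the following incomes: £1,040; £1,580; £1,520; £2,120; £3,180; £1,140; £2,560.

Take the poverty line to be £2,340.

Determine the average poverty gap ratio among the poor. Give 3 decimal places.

0.368

Incomes under z: £1,040, £1,140, £1,520, £1,580, £2,120 (q = 5 of N = 7).
Shortfall ratios (z−y)/z: 0.5556, 0.5128, 0.3504, 0.3248, 0.0940; sum = 1.837607.
I averages over the q = 5 poor units only: 1.837607 / 5 = 0.368.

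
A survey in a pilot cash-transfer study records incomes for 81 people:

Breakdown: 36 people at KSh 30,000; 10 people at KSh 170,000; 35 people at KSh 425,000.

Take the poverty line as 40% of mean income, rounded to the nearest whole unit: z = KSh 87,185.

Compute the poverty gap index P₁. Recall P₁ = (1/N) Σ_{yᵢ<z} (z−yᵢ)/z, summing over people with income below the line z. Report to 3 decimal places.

Below the line: 36×KSh 30,000 (q = 36 of N = 81).
Gap ratios (z−y)/z: (87185−30000)/87185 = 0.6559 (×36).
Sum of shortfalls = 23.612548; P₁ averages over all N: 23.612548 / 81 = 0.292.

0.292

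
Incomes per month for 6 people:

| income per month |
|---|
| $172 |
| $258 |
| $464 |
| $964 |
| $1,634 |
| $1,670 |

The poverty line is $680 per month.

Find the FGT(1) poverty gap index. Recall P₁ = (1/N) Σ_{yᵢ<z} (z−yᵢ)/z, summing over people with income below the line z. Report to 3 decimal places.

0.281

Below the line: $172, $258, $464 (q = 3 of N = 6).
Relative gaps: (680−172)/680 = 0.7471; (680−258)/680 = 0.6206; (680−464)/680 = 0.3176.
Σ = 1.685294. Dividing by the full population N = 6 gives P₁ = 0.281.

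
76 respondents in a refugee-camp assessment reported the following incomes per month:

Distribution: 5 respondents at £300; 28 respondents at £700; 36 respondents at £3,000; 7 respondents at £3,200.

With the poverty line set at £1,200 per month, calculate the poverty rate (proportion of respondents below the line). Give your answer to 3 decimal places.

33 of the 76 respondents have income below £1,200.
H = 33/76 = 0.434.

0.434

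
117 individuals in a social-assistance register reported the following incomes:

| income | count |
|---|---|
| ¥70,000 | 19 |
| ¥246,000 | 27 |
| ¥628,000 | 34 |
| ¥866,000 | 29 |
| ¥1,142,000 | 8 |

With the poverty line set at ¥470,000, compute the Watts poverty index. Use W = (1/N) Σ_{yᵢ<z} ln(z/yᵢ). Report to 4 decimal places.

0.4586

Poor units: 19×¥70,000, 27×¥246,000 (q = 46 of N = 117).
Log shortfalls: ln(470000/70000) = 1.9042 (×19); ln(470000/246000) = 0.6474 (×27).
W = 53.660343 / 117 = 0.4586.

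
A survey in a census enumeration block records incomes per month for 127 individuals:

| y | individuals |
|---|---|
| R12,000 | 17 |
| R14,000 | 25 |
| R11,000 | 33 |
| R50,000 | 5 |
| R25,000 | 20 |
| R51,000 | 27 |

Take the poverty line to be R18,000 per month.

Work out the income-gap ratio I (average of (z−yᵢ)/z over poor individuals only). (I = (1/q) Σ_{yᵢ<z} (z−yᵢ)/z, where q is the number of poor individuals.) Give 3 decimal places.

0.321

Below the line: 33×R11,000, 17×R12,000, 25×R14,000 (q = 75 of N = 127).
Shortfall ratios (z−y)/z: 0.3889 (×33), 0.3333 (×17), 0.2222 (×25); sum = 24.055556.
I averages over the q = 75 poor units only: 24.055556 / 75 = 0.321.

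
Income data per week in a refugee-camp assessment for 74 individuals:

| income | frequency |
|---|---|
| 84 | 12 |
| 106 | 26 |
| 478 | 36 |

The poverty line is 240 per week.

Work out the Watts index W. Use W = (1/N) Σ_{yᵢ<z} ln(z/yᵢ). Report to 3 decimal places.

Below the line: 12×84, 26×106 (q = 38 of N = 74).
ln(z/y) terms: ln(240/84) = 1.0498 (×12); ln(240/106) = 0.8172 (×26).
W = 33.845061 / 74 = 0.457.

0.457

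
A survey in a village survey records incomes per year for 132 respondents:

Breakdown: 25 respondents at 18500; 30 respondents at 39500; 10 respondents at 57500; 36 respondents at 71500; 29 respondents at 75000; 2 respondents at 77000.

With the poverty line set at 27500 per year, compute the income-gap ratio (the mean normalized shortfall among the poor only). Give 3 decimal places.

Below z: 25×18500 (q = 25 of N = 132).
Relative gaps: 0.3273 (×25); sum = 8.181818.
I averages over the q = 25 poor units only: 8.181818 / 25 = 0.327.

0.327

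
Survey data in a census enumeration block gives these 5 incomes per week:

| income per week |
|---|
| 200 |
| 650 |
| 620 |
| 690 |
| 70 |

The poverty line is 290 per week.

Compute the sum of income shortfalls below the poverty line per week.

310

Below the line: 70, 200 (q = 2 of N = 5).
Individual gaps: 290−70 = 220; 290−200 = 90.
Aggregate gap = 310.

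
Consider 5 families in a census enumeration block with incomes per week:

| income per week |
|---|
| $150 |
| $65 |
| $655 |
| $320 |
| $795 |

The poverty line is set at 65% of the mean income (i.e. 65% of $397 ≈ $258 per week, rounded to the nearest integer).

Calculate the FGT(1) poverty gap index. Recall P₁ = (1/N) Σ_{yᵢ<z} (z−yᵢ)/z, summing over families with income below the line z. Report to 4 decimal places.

Incomes under z: $65, $150 (q = 2 of N = 5).
Gap ratios (z−y)/z: (258−65)/258 = 0.7481; (258−150)/258 = 0.4186.
Σ = 1.166667. Dividing by the full population N = 5 gives P₁ = 0.2333.

0.2333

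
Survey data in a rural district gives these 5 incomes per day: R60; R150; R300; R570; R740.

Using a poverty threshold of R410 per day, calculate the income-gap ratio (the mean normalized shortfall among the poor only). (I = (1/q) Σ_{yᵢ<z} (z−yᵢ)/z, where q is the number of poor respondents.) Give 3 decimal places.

0.585

Below the line: R60, R150, R300 (q = 3 of N = 5).
Relative gaps: 0.8537, 0.6341, 0.2683; sum = 1.756098.
The income-gap ratio divides by q (the poor only): 1.756098 / 3 = 0.585.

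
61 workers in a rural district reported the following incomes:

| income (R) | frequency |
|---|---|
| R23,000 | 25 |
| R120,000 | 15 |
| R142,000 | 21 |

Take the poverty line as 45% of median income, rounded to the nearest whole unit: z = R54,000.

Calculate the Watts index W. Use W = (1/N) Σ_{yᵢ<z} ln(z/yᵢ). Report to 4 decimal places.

0.3498

Below z: 25×R23,000 (q = 25 of N = 61).
Log shortfalls: ln(54000/23000) = 0.8535 (×25).
W = 21.337246 / 61 = 0.3498.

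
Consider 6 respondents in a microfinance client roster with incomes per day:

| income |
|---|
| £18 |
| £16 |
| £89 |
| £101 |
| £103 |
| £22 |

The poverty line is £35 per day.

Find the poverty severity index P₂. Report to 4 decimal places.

0.1114

Poor units: £16, £18, £22 (q = 3 of N = 6).
Gap ratios (z−y)/z: (35−16)/35 = 0.5429; (35−18)/35 = 0.4857; (35−22)/35 = 0.3714.
Squared: 0.2947; 0.2359; 0.1380.
Sum = 0.668571; P₂ = 0.668571 / 6 = 0.1114.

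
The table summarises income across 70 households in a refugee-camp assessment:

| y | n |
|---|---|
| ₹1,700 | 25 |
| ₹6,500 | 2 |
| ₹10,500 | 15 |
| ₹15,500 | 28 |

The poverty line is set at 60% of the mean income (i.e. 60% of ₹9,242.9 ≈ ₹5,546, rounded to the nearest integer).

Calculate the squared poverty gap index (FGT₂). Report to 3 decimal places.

Below z: 25×₹1,700 (q = 25 of N = 70).
Shortfall ratios: (5546−1700)/5546 = 0.6935 (×25).
Squared: 0.4809 (×25).
Sum = 12.022612; P₂ = 12.022612 / 70 = 0.172.

0.172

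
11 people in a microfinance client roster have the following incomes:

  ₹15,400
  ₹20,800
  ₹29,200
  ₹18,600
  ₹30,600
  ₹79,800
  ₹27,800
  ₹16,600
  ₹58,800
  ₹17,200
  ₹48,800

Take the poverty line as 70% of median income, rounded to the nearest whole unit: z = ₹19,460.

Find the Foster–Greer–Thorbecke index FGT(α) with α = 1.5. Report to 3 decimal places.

0.018

Incomes under z: ₹15,400, ₹16,600, ₹17,200, ₹18,600 (q = 4 of N = 11).
Shortfall ratios: (19460−15400)/19460 = 0.2086; (19460−16600)/19460 = 0.1470; (19460−17200)/19460 = 0.1161; (19460−18600)/19460 = 0.0442.
Raised to α = 1.5: 0.09530; 0.05634; 0.03958; 0.00929.
Sum = 0.200506; FGT(1.5) = 0.200506 / 11 = 0.018.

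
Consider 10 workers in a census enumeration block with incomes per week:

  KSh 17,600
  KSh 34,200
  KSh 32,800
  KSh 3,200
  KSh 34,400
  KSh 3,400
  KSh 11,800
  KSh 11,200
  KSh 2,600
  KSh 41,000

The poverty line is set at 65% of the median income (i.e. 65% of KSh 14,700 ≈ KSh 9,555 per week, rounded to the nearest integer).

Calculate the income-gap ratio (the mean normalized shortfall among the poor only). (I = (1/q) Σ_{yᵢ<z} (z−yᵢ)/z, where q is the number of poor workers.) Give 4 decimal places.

Below the line: KSh 2,600, KSh 3,200, KSh 3,400 (q = 3 of N = 10).
Relative gaps: 0.7279, 0.6651, 0.6442; sum = 2.037153.
The income-gap ratio divides by q (the poor only): 2.037153 / 3 = 0.6791.

0.6791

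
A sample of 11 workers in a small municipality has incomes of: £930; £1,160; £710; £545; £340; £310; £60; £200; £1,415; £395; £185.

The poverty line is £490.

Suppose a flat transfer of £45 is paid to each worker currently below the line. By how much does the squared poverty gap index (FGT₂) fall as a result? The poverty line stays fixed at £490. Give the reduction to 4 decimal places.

Before: below the line — £60, £185, £200, £310, £340, £395; squared poverty gap index (FGT₂) = 0.161277.
After the £45 transfer: below the line — £105, £230, £245, £355, £385, £440; squared poverty gap index (FGT₂) = 0.116467.
Reduction = 0.161277 − 0.116467 = 0.0448.

0.0448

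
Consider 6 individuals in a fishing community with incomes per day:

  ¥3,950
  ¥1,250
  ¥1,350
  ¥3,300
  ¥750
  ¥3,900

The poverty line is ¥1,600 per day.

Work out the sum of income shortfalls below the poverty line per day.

¥1,450

Below z: ¥750, ¥1,250, ¥1,350 (q = 3 of N = 6).
Individual gaps: 1600−750 = 850; 1600−1250 = 350; 1600−1350 = 250.
Aggregate gap = ¥1,450.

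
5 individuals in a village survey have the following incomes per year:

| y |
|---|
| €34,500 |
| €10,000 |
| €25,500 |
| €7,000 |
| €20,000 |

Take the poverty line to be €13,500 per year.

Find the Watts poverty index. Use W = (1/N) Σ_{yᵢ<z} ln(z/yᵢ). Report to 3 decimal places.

Incomes under z: €7,000, €10,000 (q = 2 of N = 5).
Log gaps: ln(13500/7000) = 0.6568; ln(13500/10000) = 0.3001.
W = 0.956884 / 5 = 0.191.

0.191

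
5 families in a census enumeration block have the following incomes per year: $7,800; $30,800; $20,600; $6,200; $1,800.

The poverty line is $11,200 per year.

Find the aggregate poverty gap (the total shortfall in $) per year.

$17,800

Below z: $1,800, $6,200, $7,800 (q = 3 of N = 5).
Individual gaps: 11200−1800 = 9400; 11200−6200 = 5000; 11200−7800 = 3400.
Aggregate gap = $17,800.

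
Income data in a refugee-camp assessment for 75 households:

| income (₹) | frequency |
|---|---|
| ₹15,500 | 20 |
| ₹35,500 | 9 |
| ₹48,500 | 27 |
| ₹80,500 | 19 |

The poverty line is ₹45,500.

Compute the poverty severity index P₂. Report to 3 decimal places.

0.122

Below z: 20×₹15,500, 9×₹35,500 (q = 29 of N = 75).
Gap ratios (z−y)/z: (45500−15500)/45500 = 0.6593 (×20); (45500−35500)/45500 = 0.2198 (×9).
Squared: 0.4347 (×20); 0.0483 (×9).
Sum = 9.129332; P₂ = 9.129332 / 75 = 0.122.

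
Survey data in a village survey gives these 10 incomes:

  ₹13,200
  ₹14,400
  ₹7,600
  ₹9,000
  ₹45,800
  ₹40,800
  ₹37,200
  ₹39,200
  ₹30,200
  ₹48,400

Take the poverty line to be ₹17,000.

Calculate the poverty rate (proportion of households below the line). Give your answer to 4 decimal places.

4 of the 10 households have income below ₹17,000.
H = 4/10 = 0.4000.

0.4000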